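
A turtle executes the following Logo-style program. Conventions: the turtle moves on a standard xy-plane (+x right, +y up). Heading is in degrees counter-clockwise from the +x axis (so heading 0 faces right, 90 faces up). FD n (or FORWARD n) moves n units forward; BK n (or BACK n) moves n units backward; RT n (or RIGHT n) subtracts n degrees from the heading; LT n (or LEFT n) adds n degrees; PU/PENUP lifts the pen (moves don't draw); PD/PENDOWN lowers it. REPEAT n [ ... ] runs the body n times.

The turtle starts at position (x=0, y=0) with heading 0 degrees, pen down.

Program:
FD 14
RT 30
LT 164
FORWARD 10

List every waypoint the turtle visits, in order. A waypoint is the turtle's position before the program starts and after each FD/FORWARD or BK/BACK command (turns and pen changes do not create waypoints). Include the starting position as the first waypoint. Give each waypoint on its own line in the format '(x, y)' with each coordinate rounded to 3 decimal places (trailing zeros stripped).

Executing turtle program step by step:
Start: pos=(0,0), heading=0, pen down
FD 14: (0,0) -> (14,0) [heading=0, draw]
RT 30: heading 0 -> 330
LT 164: heading 330 -> 134
FD 10: (14,0) -> (7.053,7.193) [heading=134, draw]
Final: pos=(7.053,7.193), heading=134, 2 segment(s) drawn
Waypoints (3 total):
(0, 0)
(14, 0)
(7.053, 7.193)

Answer: (0, 0)
(14, 0)
(7.053, 7.193)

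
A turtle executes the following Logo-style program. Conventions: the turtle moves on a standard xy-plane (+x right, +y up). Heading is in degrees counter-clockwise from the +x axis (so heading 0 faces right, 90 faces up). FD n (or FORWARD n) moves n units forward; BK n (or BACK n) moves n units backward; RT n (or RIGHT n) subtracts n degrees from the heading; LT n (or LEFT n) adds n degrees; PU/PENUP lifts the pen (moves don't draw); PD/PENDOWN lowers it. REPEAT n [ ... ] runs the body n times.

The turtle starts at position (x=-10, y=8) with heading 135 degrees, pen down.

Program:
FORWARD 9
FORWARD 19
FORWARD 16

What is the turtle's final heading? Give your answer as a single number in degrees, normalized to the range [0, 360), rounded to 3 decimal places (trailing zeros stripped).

Answer: 135

Derivation:
Executing turtle program step by step:
Start: pos=(-10,8), heading=135, pen down
FD 9: (-10,8) -> (-16.364,14.364) [heading=135, draw]
FD 19: (-16.364,14.364) -> (-29.799,27.799) [heading=135, draw]
FD 16: (-29.799,27.799) -> (-41.113,39.113) [heading=135, draw]
Final: pos=(-41.113,39.113), heading=135, 3 segment(s) drawn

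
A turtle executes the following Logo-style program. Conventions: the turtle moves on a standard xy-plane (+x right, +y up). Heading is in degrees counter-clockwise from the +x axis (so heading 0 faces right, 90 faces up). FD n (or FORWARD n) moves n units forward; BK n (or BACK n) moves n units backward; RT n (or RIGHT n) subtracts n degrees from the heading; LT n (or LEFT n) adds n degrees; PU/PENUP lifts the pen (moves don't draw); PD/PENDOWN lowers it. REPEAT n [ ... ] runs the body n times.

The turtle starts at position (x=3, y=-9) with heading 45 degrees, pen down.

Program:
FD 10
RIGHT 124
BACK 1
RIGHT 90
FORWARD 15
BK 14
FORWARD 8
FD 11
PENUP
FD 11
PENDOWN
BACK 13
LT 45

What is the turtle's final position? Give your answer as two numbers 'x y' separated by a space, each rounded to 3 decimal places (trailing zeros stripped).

Answer: -7.789 -4.382

Derivation:
Executing turtle program step by step:
Start: pos=(3,-9), heading=45, pen down
FD 10: (3,-9) -> (10.071,-1.929) [heading=45, draw]
RT 124: heading 45 -> 281
BK 1: (10.071,-1.929) -> (9.88,-0.947) [heading=281, draw]
RT 90: heading 281 -> 191
FD 15: (9.88,-0.947) -> (-4.844,-3.809) [heading=191, draw]
BK 14: (-4.844,-3.809) -> (8.899,-1.138) [heading=191, draw]
FD 8: (8.899,-1.138) -> (1.046,-2.665) [heading=191, draw]
FD 11: (1.046,-2.665) -> (-9.752,-4.763) [heading=191, draw]
PU: pen up
FD 11: (-9.752,-4.763) -> (-20.55,-6.862) [heading=191, move]
PD: pen down
BK 13: (-20.55,-6.862) -> (-7.789,-4.382) [heading=191, draw]
LT 45: heading 191 -> 236
Final: pos=(-7.789,-4.382), heading=236, 7 segment(s) drawn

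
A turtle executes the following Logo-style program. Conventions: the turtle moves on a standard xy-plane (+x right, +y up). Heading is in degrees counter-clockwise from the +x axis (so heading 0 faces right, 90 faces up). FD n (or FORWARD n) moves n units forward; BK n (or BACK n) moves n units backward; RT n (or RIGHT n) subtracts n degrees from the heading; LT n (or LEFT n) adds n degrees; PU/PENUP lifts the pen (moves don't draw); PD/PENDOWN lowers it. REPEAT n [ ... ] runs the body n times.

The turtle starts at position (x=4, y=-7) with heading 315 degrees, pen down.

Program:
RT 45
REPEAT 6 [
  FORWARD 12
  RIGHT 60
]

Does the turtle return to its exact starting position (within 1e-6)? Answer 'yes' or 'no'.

Executing turtle program step by step:
Start: pos=(4,-7), heading=315, pen down
RT 45: heading 315 -> 270
REPEAT 6 [
  -- iteration 1/6 --
  FD 12: (4,-7) -> (4,-19) [heading=270, draw]
  RT 60: heading 270 -> 210
  -- iteration 2/6 --
  FD 12: (4,-19) -> (-6.392,-25) [heading=210, draw]
  RT 60: heading 210 -> 150
  -- iteration 3/6 --
  FD 12: (-6.392,-25) -> (-16.785,-19) [heading=150, draw]
  RT 60: heading 150 -> 90
  -- iteration 4/6 --
  FD 12: (-16.785,-19) -> (-16.785,-7) [heading=90, draw]
  RT 60: heading 90 -> 30
  -- iteration 5/6 --
  FD 12: (-16.785,-7) -> (-6.392,-1) [heading=30, draw]
  RT 60: heading 30 -> 330
  -- iteration 6/6 --
  FD 12: (-6.392,-1) -> (4,-7) [heading=330, draw]
  RT 60: heading 330 -> 270
]
Final: pos=(4,-7), heading=270, 6 segment(s) drawn

Start position: (4, -7)
Final position: (4, -7)
Distance = 0; < 1e-6 -> CLOSED

Answer: yes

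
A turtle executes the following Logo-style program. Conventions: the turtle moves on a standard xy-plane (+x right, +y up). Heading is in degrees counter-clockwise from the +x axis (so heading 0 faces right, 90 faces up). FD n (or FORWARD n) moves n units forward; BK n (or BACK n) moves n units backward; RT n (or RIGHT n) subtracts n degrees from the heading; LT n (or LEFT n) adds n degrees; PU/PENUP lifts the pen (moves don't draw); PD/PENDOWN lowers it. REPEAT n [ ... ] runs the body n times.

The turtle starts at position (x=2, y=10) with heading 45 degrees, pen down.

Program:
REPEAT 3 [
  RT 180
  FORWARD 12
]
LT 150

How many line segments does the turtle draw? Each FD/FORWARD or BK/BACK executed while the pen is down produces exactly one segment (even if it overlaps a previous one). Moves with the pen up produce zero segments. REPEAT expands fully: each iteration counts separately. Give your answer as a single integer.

Answer: 3

Derivation:
Executing turtle program step by step:
Start: pos=(2,10), heading=45, pen down
REPEAT 3 [
  -- iteration 1/3 --
  RT 180: heading 45 -> 225
  FD 12: (2,10) -> (-6.485,1.515) [heading=225, draw]
  -- iteration 2/3 --
  RT 180: heading 225 -> 45
  FD 12: (-6.485,1.515) -> (2,10) [heading=45, draw]
  -- iteration 3/3 --
  RT 180: heading 45 -> 225
  FD 12: (2,10) -> (-6.485,1.515) [heading=225, draw]
]
LT 150: heading 225 -> 15
Final: pos=(-6.485,1.515), heading=15, 3 segment(s) drawn
Segments drawn: 3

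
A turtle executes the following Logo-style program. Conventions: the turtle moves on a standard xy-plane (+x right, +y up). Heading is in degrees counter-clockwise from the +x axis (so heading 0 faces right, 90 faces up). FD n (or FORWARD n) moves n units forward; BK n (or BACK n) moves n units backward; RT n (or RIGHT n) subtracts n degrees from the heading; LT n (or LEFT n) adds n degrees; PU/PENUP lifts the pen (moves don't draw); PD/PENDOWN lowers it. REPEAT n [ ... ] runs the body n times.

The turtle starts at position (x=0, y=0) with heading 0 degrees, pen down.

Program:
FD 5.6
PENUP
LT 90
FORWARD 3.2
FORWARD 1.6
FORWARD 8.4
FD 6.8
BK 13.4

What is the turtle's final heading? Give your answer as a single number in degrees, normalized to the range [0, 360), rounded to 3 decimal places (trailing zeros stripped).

Executing turtle program step by step:
Start: pos=(0,0), heading=0, pen down
FD 5.6: (0,0) -> (5.6,0) [heading=0, draw]
PU: pen up
LT 90: heading 0 -> 90
FD 3.2: (5.6,0) -> (5.6,3.2) [heading=90, move]
FD 1.6: (5.6,3.2) -> (5.6,4.8) [heading=90, move]
FD 8.4: (5.6,4.8) -> (5.6,13.2) [heading=90, move]
FD 6.8: (5.6,13.2) -> (5.6,20) [heading=90, move]
BK 13.4: (5.6,20) -> (5.6,6.6) [heading=90, move]
Final: pos=(5.6,6.6), heading=90, 1 segment(s) drawn

Answer: 90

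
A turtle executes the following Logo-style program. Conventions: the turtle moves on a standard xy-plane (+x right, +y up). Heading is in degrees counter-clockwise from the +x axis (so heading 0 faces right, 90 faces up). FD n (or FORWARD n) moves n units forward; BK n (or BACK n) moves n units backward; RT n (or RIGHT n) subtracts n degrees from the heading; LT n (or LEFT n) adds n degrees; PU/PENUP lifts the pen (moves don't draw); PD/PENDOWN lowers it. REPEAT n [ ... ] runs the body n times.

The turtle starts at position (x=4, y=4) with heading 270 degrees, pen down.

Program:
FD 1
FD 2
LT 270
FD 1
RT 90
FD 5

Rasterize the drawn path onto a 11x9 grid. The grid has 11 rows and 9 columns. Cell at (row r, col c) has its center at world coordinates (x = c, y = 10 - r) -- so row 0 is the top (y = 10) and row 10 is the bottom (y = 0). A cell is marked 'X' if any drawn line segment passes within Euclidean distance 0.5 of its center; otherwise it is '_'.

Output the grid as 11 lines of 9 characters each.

Segment 0: (4,4) -> (4,3)
Segment 1: (4,3) -> (4,1)
Segment 2: (4,1) -> (3,1)
Segment 3: (3,1) -> (3,6)

Answer: _________
_________
_________
_________
___X_____
___X_____
___XX____
___XX____
___XX____
___XX____
_________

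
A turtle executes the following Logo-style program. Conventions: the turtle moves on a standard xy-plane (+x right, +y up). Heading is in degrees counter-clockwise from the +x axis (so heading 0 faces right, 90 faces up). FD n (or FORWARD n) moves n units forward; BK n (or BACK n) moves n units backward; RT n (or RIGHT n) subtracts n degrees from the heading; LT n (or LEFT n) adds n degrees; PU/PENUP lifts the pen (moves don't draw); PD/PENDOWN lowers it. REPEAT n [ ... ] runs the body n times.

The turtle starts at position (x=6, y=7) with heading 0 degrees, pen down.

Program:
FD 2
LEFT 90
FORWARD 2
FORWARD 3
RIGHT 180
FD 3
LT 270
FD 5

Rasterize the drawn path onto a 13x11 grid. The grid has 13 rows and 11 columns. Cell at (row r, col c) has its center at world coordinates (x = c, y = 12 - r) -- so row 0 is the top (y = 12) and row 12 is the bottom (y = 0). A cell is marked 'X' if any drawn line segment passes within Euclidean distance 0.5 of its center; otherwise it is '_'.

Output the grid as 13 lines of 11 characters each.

Segment 0: (6,7) -> (8,7)
Segment 1: (8,7) -> (8,9)
Segment 2: (8,9) -> (8,12)
Segment 3: (8,12) -> (8,9)
Segment 4: (8,9) -> (3,9)

Answer: ________X__
________X__
________X__
___XXXXXX__
________X__
______XXX__
___________
___________
___________
___________
___________
___________
___________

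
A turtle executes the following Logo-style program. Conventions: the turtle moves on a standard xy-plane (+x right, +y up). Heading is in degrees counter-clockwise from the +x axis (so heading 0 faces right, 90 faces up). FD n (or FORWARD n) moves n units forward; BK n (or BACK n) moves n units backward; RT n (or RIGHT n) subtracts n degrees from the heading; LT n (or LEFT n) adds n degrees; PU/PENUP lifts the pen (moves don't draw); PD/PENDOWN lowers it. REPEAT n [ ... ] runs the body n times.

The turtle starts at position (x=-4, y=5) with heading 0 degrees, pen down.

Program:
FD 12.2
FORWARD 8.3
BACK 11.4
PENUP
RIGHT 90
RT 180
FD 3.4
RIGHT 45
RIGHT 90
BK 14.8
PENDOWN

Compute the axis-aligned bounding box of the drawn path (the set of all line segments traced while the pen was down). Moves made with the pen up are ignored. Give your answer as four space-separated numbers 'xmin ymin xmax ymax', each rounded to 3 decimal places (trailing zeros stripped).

Answer: -4 5 16.5 5

Derivation:
Executing turtle program step by step:
Start: pos=(-4,5), heading=0, pen down
FD 12.2: (-4,5) -> (8.2,5) [heading=0, draw]
FD 8.3: (8.2,5) -> (16.5,5) [heading=0, draw]
BK 11.4: (16.5,5) -> (5.1,5) [heading=0, draw]
PU: pen up
RT 90: heading 0 -> 270
RT 180: heading 270 -> 90
FD 3.4: (5.1,5) -> (5.1,8.4) [heading=90, move]
RT 45: heading 90 -> 45
RT 90: heading 45 -> 315
BK 14.8: (5.1,8.4) -> (-5.365,18.865) [heading=315, move]
PD: pen down
Final: pos=(-5.365,18.865), heading=315, 3 segment(s) drawn

Segment endpoints: x in {-4, 5.1, 8.2, 16.5}, y in {5}
xmin=-4, ymin=5, xmax=16.5, ymax=5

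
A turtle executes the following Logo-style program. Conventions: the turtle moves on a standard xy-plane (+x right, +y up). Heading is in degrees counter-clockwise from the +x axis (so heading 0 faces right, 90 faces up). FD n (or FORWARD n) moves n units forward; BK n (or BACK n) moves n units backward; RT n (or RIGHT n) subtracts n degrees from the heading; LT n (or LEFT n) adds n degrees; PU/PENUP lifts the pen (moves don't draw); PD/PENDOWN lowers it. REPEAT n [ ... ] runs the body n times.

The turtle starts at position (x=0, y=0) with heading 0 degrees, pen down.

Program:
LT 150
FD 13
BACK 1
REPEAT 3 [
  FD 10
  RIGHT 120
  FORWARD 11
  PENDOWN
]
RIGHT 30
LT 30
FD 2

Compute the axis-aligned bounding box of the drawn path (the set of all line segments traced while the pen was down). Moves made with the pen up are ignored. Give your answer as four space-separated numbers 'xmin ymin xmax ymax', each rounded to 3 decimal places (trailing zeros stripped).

Answer: -19.053 0 0 21.5

Derivation:
Executing turtle program step by step:
Start: pos=(0,0), heading=0, pen down
LT 150: heading 0 -> 150
FD 13: (0,0) -> (-11.258,6.5) [heading=150, draw]
BK 1: (-11.258,6.5) -> (-10.392,6) [heading=150, draw]
REPEAT 3 [
  -- iteration 1/3 --
  FD 10: (-10.392,6) -> (-19.053,11) [heading=150, draw]
  RT 120: heading 150 -> 30
  FD 11: (-19.053,11) -> (-9.526,16.5) [heading=30, draw]
  PD: pen down
  -- iteration 2/3 --
  FD 10: (-9.526,16.5) -> (-0.866,21.5) [heading=30, draw]
  RT 120: heading 30 -> 270
  FD 11: (-0.866,21.5) -> (-0.866,10.5) [heading=270, draw]
  PD: pen down
  -- iteration 3/3 --
  FD 10: (-0.866,10.5) -> (-0.866,0.5) [heading=270, draw]
  RT 120: heading 270 -> 150
  FD 11: (-0.866,0.5) -> (-10.392,6) [heading=150, draw]
  PD: pen down
]
RT 30: heading 150 -> 120
LT 30: heading 120 -> 150
FD 2: (-10.392,6) -> (-12.124,7) [heading=150, draw]
Final: pos=(-12.124,7), heading=150, 9 segment(s) drawn

Segment endpoints: x in {-19.053, -12.124, -11.258, -10.392, -10.392, -9.526, -0.866, -0.866, -0.866, 0}, y in {0, 0.5, 6, 6, 6.5, 7, 10.5, 11, 16.5, 21.5}
xmin=-19.053, ymin=0, xmax=0, ymax=21.5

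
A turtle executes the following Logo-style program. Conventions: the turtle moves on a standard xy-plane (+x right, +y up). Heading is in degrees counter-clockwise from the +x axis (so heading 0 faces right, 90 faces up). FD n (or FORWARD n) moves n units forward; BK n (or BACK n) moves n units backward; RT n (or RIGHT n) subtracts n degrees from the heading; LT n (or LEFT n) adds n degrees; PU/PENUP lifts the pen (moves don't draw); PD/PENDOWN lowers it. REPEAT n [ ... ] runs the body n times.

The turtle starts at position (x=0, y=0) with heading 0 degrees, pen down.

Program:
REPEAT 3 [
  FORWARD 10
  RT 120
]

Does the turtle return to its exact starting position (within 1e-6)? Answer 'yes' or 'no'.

Answer: yes

Derivation:
Executing turtle program step by step:
Start: pos=(0,0), heading=0, pen down
REPEAT 3 [
  -- iteration 1/3 --
  FD 10: (0,0) -> (10,0) [heading=0, draw]
  RT 120: heading 0 -> 240
  -- iteration 2/3 --
  FD 10: (10,0) -> (5,-8.66) [heading=240, draw]
  RT 120: heading 240 -> 120
  -- iteration 3/3 --
  FD 10: (5,-8.66) -> (0,0) [heading=120, draw]
  RT 120: heading 120 -> 0
]
Final: pos=(0,0), heading=0, 3 segment(s) drawn

Start position: (0, 0)
Final position: (0, 0)
Distance = 0; < 1e-6 -> CLOSED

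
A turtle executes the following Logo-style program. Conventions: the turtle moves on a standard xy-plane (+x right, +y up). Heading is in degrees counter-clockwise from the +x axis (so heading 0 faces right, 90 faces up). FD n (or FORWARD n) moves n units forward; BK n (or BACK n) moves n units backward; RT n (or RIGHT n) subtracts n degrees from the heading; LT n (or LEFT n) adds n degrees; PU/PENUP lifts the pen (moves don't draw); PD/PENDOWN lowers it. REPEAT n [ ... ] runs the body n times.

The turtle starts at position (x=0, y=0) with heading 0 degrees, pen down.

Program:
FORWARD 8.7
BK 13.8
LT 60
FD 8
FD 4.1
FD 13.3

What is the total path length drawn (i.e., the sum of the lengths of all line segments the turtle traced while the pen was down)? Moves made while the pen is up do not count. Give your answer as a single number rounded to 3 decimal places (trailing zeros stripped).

Executing turtle program step by step:
Start: pos=(0,0), heading=0, pen down
FD 8.7: (0,0) -> (8.7,0) [heading=0, draw]
BK 13.8: (8.7,0) -> (-5.1,0) [heading=0, draw]
LT 60: heading 0 -> 60
FD 8: (-5.1,0) -> (-1.1,6.928) [heading=60, draw]
FD 4.1: (-1.1,6.928) -> (0.95,10.479) [heading=60, draw]
FD 13.3: (0.95,10.479) -> (7.6,21.997) [heading=60, draw]
Final: pos=(7.6,21.997), heading=60, 5 segment(s) drawn

Segment lengths:
  seg 1: (0,0) -> (8.7,0), length = 8.7
  seg 2: (8.7,0) -> (-5.1,0), length = 13.8
  seg 3: (-5.1,0) -> (-1.1,6.928), length = 8
  seg 4: (-1.1,6.928) -> (0.95,10.479), length = 4.1
  seg 5: (0.95,10.479) -> (7.6,21.997), length = 13.3
Total = 47.9

Answer: 47.9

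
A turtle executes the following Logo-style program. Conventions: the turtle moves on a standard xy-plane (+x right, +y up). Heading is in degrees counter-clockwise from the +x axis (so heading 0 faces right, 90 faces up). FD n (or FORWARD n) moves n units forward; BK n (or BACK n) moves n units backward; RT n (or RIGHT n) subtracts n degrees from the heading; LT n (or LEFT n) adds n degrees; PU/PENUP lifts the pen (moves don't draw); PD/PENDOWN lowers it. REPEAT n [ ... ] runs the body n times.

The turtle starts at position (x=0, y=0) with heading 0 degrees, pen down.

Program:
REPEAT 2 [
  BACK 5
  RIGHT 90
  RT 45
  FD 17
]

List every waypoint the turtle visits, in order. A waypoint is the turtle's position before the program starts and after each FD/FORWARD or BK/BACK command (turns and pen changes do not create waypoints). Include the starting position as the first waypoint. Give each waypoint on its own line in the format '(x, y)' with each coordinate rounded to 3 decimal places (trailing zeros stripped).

Executing turtle program step by step:
Start: pos=(0,0), heading=0, pen down
REPEAT 2 [
  -- iteration 1/2 --
  BK 5: (0,0) -> (-5,0) [heading=0, draw]
  RT 90: heading 0 -> 270
  RT 45: heading 270 -> 225
  FD 17: (-5,0) -> (-17.021,-12.021) [heading=225, draw]
  -- iteration 2/2 --
  BK 5: (-17.021,-12.021) -> (-13.485,-8.485) [heading=225, draw]
  RT 90: heading 225 -> 135
  RT 45: heading 135 -> 90
  FD 17: (-13.485,-8.485) -> (-13.485,8.515) [heading=90, draw]
]
Final: pos=(-13.485,8.515), heading=90, 4 segment(s) drawn
Waypoints (5 total):
(0, 0)
(-5, 0)
(-17.021, -12.021)
(-13.485, -8.485)
(-13.485, 8.515)

Answer: (0, 0)
(-5, 0)
(-17.021, -12.021)
(-13.485, -8.485)
(-13.485, 8.515)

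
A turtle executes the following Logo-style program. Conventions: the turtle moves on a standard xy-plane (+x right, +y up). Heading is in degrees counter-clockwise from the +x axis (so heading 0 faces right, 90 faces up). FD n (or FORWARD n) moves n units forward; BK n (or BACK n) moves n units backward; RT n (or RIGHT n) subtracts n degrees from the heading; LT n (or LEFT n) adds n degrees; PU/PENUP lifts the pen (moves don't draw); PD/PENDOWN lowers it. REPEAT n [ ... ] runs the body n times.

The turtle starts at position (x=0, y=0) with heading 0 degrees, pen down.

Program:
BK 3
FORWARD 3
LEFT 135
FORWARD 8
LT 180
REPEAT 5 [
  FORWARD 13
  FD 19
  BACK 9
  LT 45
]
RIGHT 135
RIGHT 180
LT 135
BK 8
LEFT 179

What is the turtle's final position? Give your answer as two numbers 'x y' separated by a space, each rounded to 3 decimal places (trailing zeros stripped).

Executing turtle program step by step:
Start: pos=(0,0), heading=0, pen down
BK 3: (0,0) -> (-3,0) [heading=0, draw]
FD 3: (-3,0) -> (0,0) [heading=0, draw]
LT 135: heading 0 -> 135
FD 8: (0,0) -> (-5.657,5.657) [heading=135, draw]
LT 180: heading 135 -> 315
REPEAT 5 [
  -- iteration 1/5 --
  FD 13: (-5.657,5.657) -> (3.536,-3.536) [heading=315, draw]
  FD 19: (3.536,-3.536) -> (16.971,-16.971) [heading=315, draw]
  BK 9: (16.971,-16.971) -> (10.607,-10.607) [heading=315, draw]
  LT 45: heading 315 -> 0
  -- iteration 2/5 --
  FD 13: (10.607,-10.607) -> (23.607,-10.607) [heading=0, draw]
  FD 19: (23.607,-10.607) -> (42.607,-10.607) [heading=0, draw]
  BK 9: (42.607,-10.607) -> (33.607,-10.607) [heading=0, draw]
  LT 45: heading 0 -> 45
  -- iteration 3/5 --
  FD 13: (33.607,-10.607) -> (42.799,-1.414) [heading=45, draw]
  FD 19: (42.799,-1.414) -> (56.234,12.021) [heading=45, draw]
  BK 9: (56.234,12.021) -> (49.87,5.657) [heading=45, draw]
  LT 45: heading 45 -> 90
  -- iteration 4/5 --
  FD 13: (49.87,5.657) -> (49.87,18.657) [heading=90, draw]
  FD 19: (49.87,18.657) -> (49.87,37.657) [heading=90, draw]
  BK 9: (49.87,37.657) -> (49.87,28.657) [heading=90, draw]
  LT 45: heading 90 -> 135
  -- iteration 5/5 --
  FD 13: (49.87,28.657) -> (40.678,37.849) [heading=135, draw]
  FD 19: (40.678,37.849) -> (27.243,51.284) [heading=135, draw]
  BK 9: (27.243,51.284) -> (33.607,44.92) [heading=135, draw]
  LT 45: heading 135 -> 180
]
RT 135: heading 180 -> 45
RT 180: heading 45 -> 225
LT 135: heading 225 -> 0
BK 8: (33.607,44.92) -> (25.607,44.92) [heading=0, draw]
LT 179: heading 0 -> 179
Final: pos=(25.607,44.92), heading=179, 19 segment(s) drawn

Answer: 25.607 44.92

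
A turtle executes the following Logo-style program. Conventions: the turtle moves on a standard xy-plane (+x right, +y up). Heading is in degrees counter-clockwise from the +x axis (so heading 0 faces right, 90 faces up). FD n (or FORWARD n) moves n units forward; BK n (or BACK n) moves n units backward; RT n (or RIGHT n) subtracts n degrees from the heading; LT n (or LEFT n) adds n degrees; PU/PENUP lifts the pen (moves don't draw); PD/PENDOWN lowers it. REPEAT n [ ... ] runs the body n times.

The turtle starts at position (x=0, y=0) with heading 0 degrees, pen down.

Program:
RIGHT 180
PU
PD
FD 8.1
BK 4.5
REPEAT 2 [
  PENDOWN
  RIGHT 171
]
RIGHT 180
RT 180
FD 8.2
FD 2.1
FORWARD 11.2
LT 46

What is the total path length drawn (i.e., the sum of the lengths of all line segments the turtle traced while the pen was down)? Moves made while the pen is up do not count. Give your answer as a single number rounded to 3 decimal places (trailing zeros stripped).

Answer: 34.1

Derivation:
Executing turtle program step by step:
Start: pos=(0,0), heading=0, pen down
RT 180: heading 0 -> 180
PU: pen up
PD: pen down
FD 8.1: (0,0) -> (-8.1,0) [heading=180, draw]
BK 4.5: (-8.1,0) -> (-3.6,0) [heading=180, draw]
REPEAT 2 [
  -- iteration 1/2 --
  PD: pen down
  RT 171: heading 180 -> 9
  -- iteration 2/2 --
  PD: pen down
  RT 171: heading 9 -> 198
]
RT 180: heading 198 -> 18
RT 180: heading 18 -> 198
FD 8.2: (-3.6,0) -> (-11.399,-2.534) [heading=198, draw]
FD 2.1: (-11.399,-2.534) -> (-13.396,-3.183) [heading=198, draw]
FD 11.2: (-13.396,-3.183) -> (-24.048,-6.644) [heading=198, draw]
LT 46: heading 198 -> 244
Final: pos=(-24.048,-6.644), heading=244, 5 segment(s) drawn

Segment lengths:
  seg 1: (0,0) -> (-8.1,0), length = 8.1
  seg 2: (-8.1,0) -> (-3.6,0), length = 4.5
  seg 3: (-3.6,0) -> (-11.399,-2.534), length = 8.2
  seg 4: (-11.399,-2.534) -> (-13.396,-3.183), length = 2.1
  seg 5: (-13.396,-3.183) -> (-24.048,-6.644), length = 11.2
Total = 34.1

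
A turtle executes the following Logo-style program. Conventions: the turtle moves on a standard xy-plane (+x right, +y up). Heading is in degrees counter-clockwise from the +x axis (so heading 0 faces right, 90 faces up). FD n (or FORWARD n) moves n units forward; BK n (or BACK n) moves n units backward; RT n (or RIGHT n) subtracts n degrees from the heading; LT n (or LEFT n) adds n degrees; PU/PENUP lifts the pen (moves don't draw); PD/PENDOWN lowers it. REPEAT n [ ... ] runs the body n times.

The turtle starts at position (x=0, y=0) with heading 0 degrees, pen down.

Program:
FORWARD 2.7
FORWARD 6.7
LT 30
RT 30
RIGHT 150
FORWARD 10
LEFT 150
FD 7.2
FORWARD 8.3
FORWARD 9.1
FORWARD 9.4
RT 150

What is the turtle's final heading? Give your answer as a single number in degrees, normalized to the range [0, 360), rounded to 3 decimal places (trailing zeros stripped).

Executing turtle program step by step:
Start: pos=(0,0), heading=0, pen down
FD 2.7: (0,0) -> (2.7,0) [heading=0, draw]
FD 6.7: (2.7,0) -> (9.4,0) [heading=0, draw]
LT 30: heading 0 -> 30
RT 30: heading 30 -> 0
RT 150: heading 0 -> 210
FD 10: (9.4,0) -> (0.74,-5) [heading=210, draw]
LT 150: heading 210 -> 0
FD 7.2: (0.74,-5) -> (7.94,-5) [heading=0, draw]
FD 8.3: (7.94,-5) -> (16.24,-5) [heading=0, draw]
FD 9.1: (16.24,-5) -> (25.34,-5) [heading=0, draw]
FD 9.4: (25.34,-5) -> (34.74,-5) [heading=0, draw]
RT 150: heading 0 -> 210
Final: pos=(34.74,-5), heading=210, 7 segment(s) drawn

Answer: 210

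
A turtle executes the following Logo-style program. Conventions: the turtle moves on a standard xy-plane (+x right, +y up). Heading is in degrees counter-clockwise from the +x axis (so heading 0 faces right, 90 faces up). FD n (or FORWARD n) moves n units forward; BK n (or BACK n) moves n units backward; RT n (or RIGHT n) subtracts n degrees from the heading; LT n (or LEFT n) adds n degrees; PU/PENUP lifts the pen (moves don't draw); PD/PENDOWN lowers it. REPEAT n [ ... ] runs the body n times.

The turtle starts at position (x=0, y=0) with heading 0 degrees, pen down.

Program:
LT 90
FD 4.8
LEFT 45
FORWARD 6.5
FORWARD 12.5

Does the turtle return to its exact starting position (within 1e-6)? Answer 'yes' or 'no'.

Answer: no

Derivation:
Executing turtle program step by step:
Start: pos=(0,0), heading=0, pen down
LT 90: heading 0 -> 90
FD 4.8: (0,0) -> (0,4.8) [heading=90, draw]
LT 45: heading 90 -> 135
FD 6.5: (0,4.8) -> (-4.596,9.396) [heading=135, draw]
FD 12.5: (-4.596,9.396) -> (-13.435,18.235) [heading=135, draw]
Final: pos=(-13.435,18.235), heading=135, 3 segment(s) drawn

Start position: (0, 0)
Final position: (-13.435, 18.235)
Distance = 22.65; >= 1e-6 -> NOT closed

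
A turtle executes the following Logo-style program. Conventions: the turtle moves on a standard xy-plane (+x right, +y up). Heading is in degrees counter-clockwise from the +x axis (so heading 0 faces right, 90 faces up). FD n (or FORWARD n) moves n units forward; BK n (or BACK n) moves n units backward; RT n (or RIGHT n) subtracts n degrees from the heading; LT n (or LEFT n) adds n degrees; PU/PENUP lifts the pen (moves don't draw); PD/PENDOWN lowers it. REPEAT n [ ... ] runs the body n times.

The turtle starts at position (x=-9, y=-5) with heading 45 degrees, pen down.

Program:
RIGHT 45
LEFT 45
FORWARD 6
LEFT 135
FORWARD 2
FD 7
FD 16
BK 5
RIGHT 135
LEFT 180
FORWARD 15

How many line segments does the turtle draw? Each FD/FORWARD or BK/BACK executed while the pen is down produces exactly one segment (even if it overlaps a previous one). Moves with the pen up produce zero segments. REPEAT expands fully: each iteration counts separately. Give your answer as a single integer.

Executing turtle program step by step:
Start: pos=(-9,-5), heading=45, pen down
RT 45: heading 45 -> 0
LT 45: heading 0 -> 45
FD 6: (-9,-5) -> (-4.757,-0.757) [heading=45, draw]
LT 135: heading 45 -> 180
FD 2: (-4.757,-0.757) -> (-6.757,-0.757) [heading=180, draw]
FD 7: (-6.757,-0.757) -> (-13.757,-0.757) [heading=180, draw]
FD 16: (-13.757,-0.757) -> (-29.757,-0.757) [heading=180, draw]
BK 5: (-29.757,-0.757) -> (-24.757,-0.757) [heading=180, draw]
RT 135: heading 180 -> 45
LT 180: heading 45 -> 225
FD 15: (-24.757,-0.757) -> (-35.364,-11.364) [heading=225, draw]
Final: pos=(-35.364,-11.364), heading=225, 6 segment(s) drawn
Segments drawn: 6

Answer: 6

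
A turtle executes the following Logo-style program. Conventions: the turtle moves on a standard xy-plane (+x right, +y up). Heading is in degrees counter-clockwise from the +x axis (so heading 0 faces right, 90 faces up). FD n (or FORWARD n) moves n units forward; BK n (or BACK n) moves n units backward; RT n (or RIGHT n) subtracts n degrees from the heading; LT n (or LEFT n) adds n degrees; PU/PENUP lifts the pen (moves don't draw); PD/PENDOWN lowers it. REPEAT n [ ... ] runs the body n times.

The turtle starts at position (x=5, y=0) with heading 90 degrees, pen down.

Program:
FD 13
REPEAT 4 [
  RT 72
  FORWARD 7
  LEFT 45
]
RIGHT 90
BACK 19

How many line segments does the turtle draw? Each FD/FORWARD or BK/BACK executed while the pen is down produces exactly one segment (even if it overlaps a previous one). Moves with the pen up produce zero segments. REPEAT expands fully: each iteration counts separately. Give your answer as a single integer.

Answer: 6

Derivation:
Executing turtle program step by step:
Start: pos=(5,0), heading=90, pen down
FD 13: (5,0) -> (5,13) [heading=90, draw]
REPEAT 4 [
  -- iteration 1/4 --
  RT 72: heading 90 -> 18
  FD 7: (5,13) -> (11.657,15.163) [heading=18, draw]
  LT 45: heading 18 -> 63
  -- iteration 2/4 --
  RT 72: heading 63 -> 351
  FD 7: (11.657,15.163) -> (18.571,14.068) [heading=351, draw]
  LT 45: heading 351 -> 36
  -- iteration 3/4 --
  RT 72: heading 36 -> 324
  FD 7: (18.571,14.068) -> (24.234,9.954) [heading=324, draw]
  LT 45: heading 324 -> 9
  -- iteration 4/4 --
  RT 72: heading 9 -> 297
  FD 7: (24.234,9.954) -> (27.412,3.717) [heading=297, draw]
  LT 45: heading 297 -> 342
]
RT 90: heading 342 -> 252
BK 19: (27.412,3.717) -> (33.284,21.787) [heading=252, draw]
Final: pos=(33.284,21.787), heading=252, 6 segment(s) drawn
Segments drawn: 6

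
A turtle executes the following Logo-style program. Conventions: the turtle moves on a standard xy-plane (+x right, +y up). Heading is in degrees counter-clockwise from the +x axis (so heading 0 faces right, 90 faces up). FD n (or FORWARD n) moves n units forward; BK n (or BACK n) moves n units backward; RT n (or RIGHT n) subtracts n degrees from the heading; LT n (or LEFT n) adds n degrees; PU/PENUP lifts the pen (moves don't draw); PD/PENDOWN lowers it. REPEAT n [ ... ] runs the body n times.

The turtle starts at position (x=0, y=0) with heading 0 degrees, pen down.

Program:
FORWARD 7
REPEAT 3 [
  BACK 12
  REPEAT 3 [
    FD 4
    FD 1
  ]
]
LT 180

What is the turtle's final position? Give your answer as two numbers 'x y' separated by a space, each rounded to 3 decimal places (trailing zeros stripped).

Answer: 16 0

Derivation:
Executing turtle program step by step:
Start: pos=(0,0), heading=0, pen down
FD 7: (0,0) -> (7,0) [heading=0, draw]
REPEAT 3 [
  -- iteration 1/3 --
  BK 12: (7,0) -> (-5,0) [heading=0, draw]
  REPEAT 3 [
    -- iteration 1/3 --
    FD 4: (-5,0) -> (-1,0) [heading=0, draw]
    FD 1: (-1,0) -> (0,0) [heading=0, draw]
    -- iteration 2/3 --
    FD 4: (0,0) -> (4,0) [heading=0, draw]
    FD 1: (4,0) -> (5,0) [heading=0, draw]
    -- iteration 3/3 --
    FD 4: (5,0) -> (9,0) [heading=0, draw]
    FD 1: (9,0) -> (10,0) [heading=0, draw]
  ]
  -- iteration 2/3 --
  BK 12: (10,0) -> (-2,0) [heading=0, draw]
  REPEAT 3 [
    -- iteration 1/3 --
    FD 4: (-2,0) -> (2,0) [heading=0, draw]
    FD 1: (2,0) -> (3,0) [heading=0, draw]
    -- iteration 2/3 --
    FD 4: (3,0) -> (7,0) [heading=0, draw]
    FD 1: (7,0) -> (8,0) [heading=0, draw]
    -- iteration 3/3 --
    FD 4: (8,0) -> (12,0) [heading=0, draw]
    FD 1: (12,0) -> (13,0) [heading=0, draw]
  ]
  -- iteration 3/3 --
  BK 12: (13,0) -> (1,0) [heading=0, draw]
  REPEAT 3 [
    -- iteration 1/3 --
    FD 4: (1,0) -> (5,0) [heading=0, draw]
    FD 1: (5,0) -> (6,0) [heading=0, draw]
    -- iteration 2/3 --
    FD 4: (6,0) -> (10,0) [heading=0, draw]
    FD 1: (10,0) -> (11,0) [heading=0, draw]
    -- iteration 3/3 --
    FD 4: (11,0) -> (15,0) [heading=0, draw]
    FD 1: (15,0) -> (16,0) [heading=0, draw]
  ]
]
LT 180: heading 0 -> 180
Final: pos=(16,0), heading=180, 22 segment(s) drawn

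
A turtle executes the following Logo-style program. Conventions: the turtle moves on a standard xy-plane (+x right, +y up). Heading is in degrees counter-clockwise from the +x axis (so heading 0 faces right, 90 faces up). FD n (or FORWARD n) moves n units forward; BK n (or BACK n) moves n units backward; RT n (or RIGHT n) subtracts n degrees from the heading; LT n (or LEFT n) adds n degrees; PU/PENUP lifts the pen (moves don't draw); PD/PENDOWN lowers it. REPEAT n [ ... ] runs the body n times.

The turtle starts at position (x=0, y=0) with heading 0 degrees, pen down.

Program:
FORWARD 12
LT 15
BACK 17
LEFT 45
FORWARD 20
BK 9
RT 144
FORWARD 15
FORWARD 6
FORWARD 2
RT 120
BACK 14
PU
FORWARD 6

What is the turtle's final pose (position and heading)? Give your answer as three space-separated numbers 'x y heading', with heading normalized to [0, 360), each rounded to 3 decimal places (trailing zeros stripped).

Executing turtle program step by step:
Start: pos=(0,0), heading=0, pen down
FD 12: (0,0) -> (12,0) [heading=0, draw]
LT 15: heading 0 -> 15
BK 17: (12,0) -> (-4.421,-4.4) [heading=15, draw]
LT 45: heading 15 -> 60
FD 20: (-4.421,-4.4) -> (5.579,12.921) [heading=60, draw]
BK 9: (5.579,12.921) -> (1.079,5.126) [heading=60, draw]
RT 144: heading 60 -> 276
FD 15: (1.079,5.126) -> (2.647,-9.791) [heading=276, draw]
FD 6: (2.647,-9.791) -> (3.274,-15.759) [heading=276, draw]
FD 2: (3.274,-15.759) -> (3.483,-17.748) [heading=276, draw]
RT 120: heading 276 -> 156
BK 14: (3.483,-17.748) -> (16.273,-23.442) [heading=156, draw]
PU: pen up
FD 6: (16.273,-23.442) -> (10.792,-21.002) [heading=156, move]
Final: pos=(10.792,-21.002), heading=156, 8 segment(s) drawn

Answer: 10.792 -21.002 156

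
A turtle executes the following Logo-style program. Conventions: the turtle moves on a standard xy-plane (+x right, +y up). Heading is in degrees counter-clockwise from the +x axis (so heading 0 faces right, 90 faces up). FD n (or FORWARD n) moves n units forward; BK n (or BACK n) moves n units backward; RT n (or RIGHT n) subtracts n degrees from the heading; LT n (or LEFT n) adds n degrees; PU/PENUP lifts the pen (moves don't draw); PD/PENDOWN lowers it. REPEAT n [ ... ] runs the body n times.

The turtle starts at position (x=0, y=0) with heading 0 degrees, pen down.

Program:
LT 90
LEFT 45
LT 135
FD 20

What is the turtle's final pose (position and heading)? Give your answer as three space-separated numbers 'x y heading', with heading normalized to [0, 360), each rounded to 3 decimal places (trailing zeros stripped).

Executing turtle program step by step:
Start: pos=(0,0), heading=0, pen down
LT 90: heading 0 -> 90
LT 45: heading 90 -> 135
LT 135: heading 135 -> 270
FD 20: (0,0) -> (0,-20) [heading=270, draw]
Final: pos=(0,-20), heading=270, 1 segment(s) drawn

Answer: 0 -20 270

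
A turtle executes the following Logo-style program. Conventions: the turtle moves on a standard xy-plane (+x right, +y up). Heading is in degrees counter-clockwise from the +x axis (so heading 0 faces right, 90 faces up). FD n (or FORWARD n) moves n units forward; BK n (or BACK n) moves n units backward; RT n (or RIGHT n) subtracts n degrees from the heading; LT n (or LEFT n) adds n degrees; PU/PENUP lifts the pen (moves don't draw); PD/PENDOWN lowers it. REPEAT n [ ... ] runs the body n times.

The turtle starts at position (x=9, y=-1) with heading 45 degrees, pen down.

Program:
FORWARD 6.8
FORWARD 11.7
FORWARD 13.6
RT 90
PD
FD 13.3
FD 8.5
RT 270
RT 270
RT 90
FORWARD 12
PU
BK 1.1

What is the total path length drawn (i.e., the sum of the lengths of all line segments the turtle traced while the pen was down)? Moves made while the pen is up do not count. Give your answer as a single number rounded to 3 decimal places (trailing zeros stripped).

Executing turtle program step by step:
Start: pos=(9,-1), heading=45, pen down
FD 6.8: (9,-1) -> (13.808,3.808) [heading=45, draw]
FD 11.7: (13.808,3.808) -> (22.081,12.081) [heading=45, draw]
FD 13.6: (22.081,12.081) -> (31.698,21.698) [heading=45, draw]
RT 90: heading 45 -> 315
PD: pen down
FD 13.3: (31.698,21.698) -> (41.103,12.294) [heading=315, draw]
FD 8.5: (41.103,12.294) -> (47.113,6.283) [heading=315, draw]
RT 270: heading 315 -> 45
RT 270: heading 45 -> 135
RT 90: heading 135 -> 45
FD 12: (47.113,6.283) -> (55.598,14.768) [heading=45, draw]
PU: pen up
BK 1.1: (55.598,14.768) -> (54.821,13.991) [heading=45, move]
Final: pos=(54.821,13.991), heading=45, 6 segment(s) drawn

Segment lengths:
  seg 1: (9,-1) -> (13.808,3.808), length = 6.8
  seg 2: (13.808,3.808) -> (22.081,12.081), length = 11.7
  seg 3: (22.081,12.081) -> (31.698,21.698), length = 13.6
  seg 4: (31.698,21.698) -> (41.103,12.294), length = 13.3
  seg 5: (41.103,12.294) -> (47.113,6.283), length = 8.5
  seg 6: (47.113,6.283) -> (55.598,14.768), length = 12
Total = 65.9

Answer: 65.9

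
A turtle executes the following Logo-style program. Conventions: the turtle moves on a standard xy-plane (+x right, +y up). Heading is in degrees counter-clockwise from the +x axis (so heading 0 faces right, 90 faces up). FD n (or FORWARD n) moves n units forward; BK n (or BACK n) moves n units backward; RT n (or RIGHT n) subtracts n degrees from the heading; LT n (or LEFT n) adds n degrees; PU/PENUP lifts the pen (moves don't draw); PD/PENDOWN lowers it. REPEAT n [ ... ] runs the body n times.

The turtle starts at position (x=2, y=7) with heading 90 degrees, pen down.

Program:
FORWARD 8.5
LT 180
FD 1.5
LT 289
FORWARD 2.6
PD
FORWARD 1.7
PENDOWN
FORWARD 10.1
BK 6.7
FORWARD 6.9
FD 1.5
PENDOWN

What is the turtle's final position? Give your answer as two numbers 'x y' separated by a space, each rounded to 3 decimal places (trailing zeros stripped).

Answer: -13.223 8.758

Derivation:
Executing turtle program step by step:
Start: pos=(2,7), heading=90, pen down
FD 8.5: (2,7) -> (2,15.5) [heading=90, draw]
LT 180: heading 90 -> 270
FD 1.5: (2,15.5) -> (2,14) [heading=270, draw]
LT 289: heading 270 -> 199
FD 2.6: (2,14) -> (-0.458,13.154) [heading=199, draw]
PD: pen down
FD 1.7: (-0.458,13.154) -> (-2.066,12.6) [heading=199, draw]
PD: pen down
FD 10.1: (-2.066,12.6) -> (-11.615,9.312) [heading=199, draw]
BK 6.7: (-11.615,9.312) -> (-5.28,11.493) [heading=199, draw]
FD 6.9: (-5.28,11.493) -> (-11.805,9.247) [heading=199, draw]
FD 1.5: (-11.805,9.247) -> (-13.223,8.758) [heading=199, draw]
PD: pen down
Final: pos=(-13.223,8.758), heading=199, 8 segment(s) drawn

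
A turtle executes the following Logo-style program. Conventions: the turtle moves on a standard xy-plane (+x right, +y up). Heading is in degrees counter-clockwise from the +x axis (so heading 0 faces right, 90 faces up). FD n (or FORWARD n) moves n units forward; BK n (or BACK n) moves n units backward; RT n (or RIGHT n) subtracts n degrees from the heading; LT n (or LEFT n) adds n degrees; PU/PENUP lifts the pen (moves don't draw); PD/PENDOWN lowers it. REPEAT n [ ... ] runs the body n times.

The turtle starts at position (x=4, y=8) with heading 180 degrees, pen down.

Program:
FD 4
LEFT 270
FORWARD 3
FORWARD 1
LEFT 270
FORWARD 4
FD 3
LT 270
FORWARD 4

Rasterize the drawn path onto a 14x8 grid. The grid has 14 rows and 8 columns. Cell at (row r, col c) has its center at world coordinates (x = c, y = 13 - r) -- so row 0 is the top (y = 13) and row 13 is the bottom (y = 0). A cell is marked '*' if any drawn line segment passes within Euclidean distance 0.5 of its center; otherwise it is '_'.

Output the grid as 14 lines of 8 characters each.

Answer: ________
********
*______*
*______*
*______*
*****__*
________
________
________
________
________
________
________
________

Derivation:
Segment 0: (4,8) -> (0,8)
Segment 1: (0,8) -> (0,11)
Segment 2: (0,11) -> (0,12)
Segment 3: (0,12) -> (4,12)
Segment 4: (4,12) -> (7,12)
Segment 5: (7,12) -> (7,8)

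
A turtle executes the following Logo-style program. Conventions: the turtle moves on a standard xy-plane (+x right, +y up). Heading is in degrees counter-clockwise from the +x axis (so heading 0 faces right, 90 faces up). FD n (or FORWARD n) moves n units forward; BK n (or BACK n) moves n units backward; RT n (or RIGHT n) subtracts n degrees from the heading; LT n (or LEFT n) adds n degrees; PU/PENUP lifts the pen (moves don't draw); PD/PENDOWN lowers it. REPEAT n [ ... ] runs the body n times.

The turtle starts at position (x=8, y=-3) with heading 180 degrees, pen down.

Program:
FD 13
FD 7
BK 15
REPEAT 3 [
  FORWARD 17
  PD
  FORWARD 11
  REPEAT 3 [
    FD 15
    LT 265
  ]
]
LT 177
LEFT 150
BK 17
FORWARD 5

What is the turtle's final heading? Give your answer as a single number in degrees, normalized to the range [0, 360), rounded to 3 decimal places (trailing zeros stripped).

Executing turtle program step by step:
Start: pos=(8,-3), heading=180, pen down
FD 13: (8,-3) -> (-5,-3) [heading=180, draw]
FD 7: (-5,-3) -> (-12,-3) [heading=180, draw]
BK 15: (-12,-3) -> (3,-3) [heading=180, draw]
REPEAT 3 [
  -- iteration 1/3 --
  FD 17: (3,-3) -> (-14,-3) [heading=180, draw]
  PD: pen down
  FD 11: (-14,-3) -> (-25,-3) [heading=180, draw]
  REPEAT 3 [
    -- iteration 1/3 --
    FD 15: (-25,-3) -> (-40,-3) [heading=180, draw]
    LT 265: heading 180 -> 85
    -- iteration 2/3 --
    FD 15: (-40,-3) -> (-38.693,11.943) [heading=85, draw]
    LT 265: heading 85 -> 350
    -- iteration 3/3 --
    FD 15: (-38.693,11.943) -> (-23.921,9.338) [heading=350, draw]
    LT 265: heading 350 -> 255
  ]
  -- iteration 2/3 --
  FD 17: (-23.921,9.338) -> (-28.32,-7.083) [heading=255, draw]
  PD: pen down
  FD 11: (-28.32,-7.083) -> (-31.167,-17.708) [heading=255, draw]
  REPEAT 3 [
    -- iteration 1/3 --
    FD 15: (-31.167,-17.708) -> (-35.05,-32.197) [heading=255, draw]
    LT 265: heading 255 -> 160
    -- iteration 2/3 --
    FD 15: (-35.05,-32.197) -> (-49.145,-27.066) [heading=160, draw]
    LT 265: heading 160 -> 65
    -- iteration 3/3 --
    FD 15: (-49.145,-27.066) -> (-42.806,-13.472) [heading=65, draw]
    LT 265: heading 65 -> 330
  ]
  -- iteration 3/3 --
  FD 17: (-42.806,-13.472) -> (-28.083,-21.972) [heading=330, draw]
  PD: pen down
  FD 11: (-28.083,-21.972) -> (-18.557,-27.472) [heading=330, draw]
  REPEAT 3 [
    -- iteration 1/3 --
    FD 15: (-18.557,-27.472) -> (-5.567,-34.972) [heading=330, draw]
    LT 265: heading 330 -> 235
    -- iteration 2/3 --
    FD 15: (-5.567,-34.972) -> (-14.17,-47.259) [heading=235, draw]
    LT 265: heading 235 -> 140
    -- iteration 3/3 --
    FD 15: (-14.17,-47.259) -> (-25.661,-37.617) [heading=140, draw]
    LT 265: heading 140 -> 45
  ]
]
LT 177: heading 45 -> 222
LT 150: heading 222 -> 12
BK 17: (-25.661,-37.617) -> (-42.29,-41.152) [heading=12, draw]
FD 5: (-42.29,-41.152) -> (-37.399,-40.112) [heading=12, draw]
Final: pos=(-37.399,-40.112), heading=12, 20 segment(s) drawn

Answer: 12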